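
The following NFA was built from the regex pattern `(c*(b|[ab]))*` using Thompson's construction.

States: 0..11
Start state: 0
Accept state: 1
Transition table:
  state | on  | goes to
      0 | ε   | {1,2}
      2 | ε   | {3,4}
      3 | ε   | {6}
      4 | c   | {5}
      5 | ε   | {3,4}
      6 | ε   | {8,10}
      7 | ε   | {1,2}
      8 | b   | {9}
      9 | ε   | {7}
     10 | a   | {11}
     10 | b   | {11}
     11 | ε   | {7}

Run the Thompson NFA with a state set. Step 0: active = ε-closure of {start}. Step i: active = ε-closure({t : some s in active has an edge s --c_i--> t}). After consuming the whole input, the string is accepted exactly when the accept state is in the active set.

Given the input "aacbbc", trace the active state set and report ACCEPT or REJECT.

Answer: REJECT

Trace:
start: ε-closure({0}) = {0,1,2,3,4,6,8,10}
'a' @ 1: {1,2,3,4,6,7,8,10,11}  [accepting]
'a' @ 2: {1,2,3,4,6,7,8,10,11}  [accepting]
'c' @ 3: {3,4,5,6,8,10}
'b' @ 4: {1,2,3,4,6,7,8,9,10,11}  [accepting]
'b' @ 5: {1,2,3,4,6,7,8,9,10,11}  [accepting]
'c' @ 6: {3,4,5,6,8,10}
after full input: {3,4,5,6,8,10}  (accept=1 not in)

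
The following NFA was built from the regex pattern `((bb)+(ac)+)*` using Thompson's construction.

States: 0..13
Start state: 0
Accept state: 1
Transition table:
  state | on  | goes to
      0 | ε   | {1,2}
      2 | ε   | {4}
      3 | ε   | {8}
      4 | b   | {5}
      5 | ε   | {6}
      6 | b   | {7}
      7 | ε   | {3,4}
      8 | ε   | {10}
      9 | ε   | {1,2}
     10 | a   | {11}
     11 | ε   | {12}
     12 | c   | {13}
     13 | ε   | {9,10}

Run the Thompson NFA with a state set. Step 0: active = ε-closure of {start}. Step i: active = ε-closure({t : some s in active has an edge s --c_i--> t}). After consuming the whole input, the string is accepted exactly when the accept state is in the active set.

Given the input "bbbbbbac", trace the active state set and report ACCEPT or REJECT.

S₀ = ε-closure({0}) = {0,1,2,4}
'b' @ 1: {5,6}
'b' @ 2: {3,4,7,8,10}
'b' @ 3: {5,6}
'b' @ 4: {3,4,7,8,10}
'b' @ 5: {5,6}
'b' @ 6: {3,4,7,8,10}
'a' @ 7: {11,12}
'c' @ 8: {1,2,4,9,10,13}  ✓accept
after full input: {1,2,4,9,10,13}  (accept=1 in)

Answer: ACCEPT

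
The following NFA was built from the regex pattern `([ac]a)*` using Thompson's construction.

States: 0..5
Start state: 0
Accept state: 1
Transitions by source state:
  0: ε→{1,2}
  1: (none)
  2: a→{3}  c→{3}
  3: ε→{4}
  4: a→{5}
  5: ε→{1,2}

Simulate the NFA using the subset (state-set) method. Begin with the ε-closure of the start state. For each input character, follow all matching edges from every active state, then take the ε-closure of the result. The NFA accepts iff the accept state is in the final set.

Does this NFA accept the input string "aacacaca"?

initial (ε-close {0}): {0,1,2}
'a' @ 1: {3,4}
'a' @ 2: {1,2,5}  [accepting]
'c' @ 3: {3,4}
'a' @ 4: {1,2,5}  [accepting]
'c' @ 5: {3,4}
'a' @ 6: {1,2,5}  [accepting]
'c' @ 7: {3,4}
'a' @ 8: {1,2,5}  [accepting]
end set {1,2,5} — state 1 in

Answer: ACCEPT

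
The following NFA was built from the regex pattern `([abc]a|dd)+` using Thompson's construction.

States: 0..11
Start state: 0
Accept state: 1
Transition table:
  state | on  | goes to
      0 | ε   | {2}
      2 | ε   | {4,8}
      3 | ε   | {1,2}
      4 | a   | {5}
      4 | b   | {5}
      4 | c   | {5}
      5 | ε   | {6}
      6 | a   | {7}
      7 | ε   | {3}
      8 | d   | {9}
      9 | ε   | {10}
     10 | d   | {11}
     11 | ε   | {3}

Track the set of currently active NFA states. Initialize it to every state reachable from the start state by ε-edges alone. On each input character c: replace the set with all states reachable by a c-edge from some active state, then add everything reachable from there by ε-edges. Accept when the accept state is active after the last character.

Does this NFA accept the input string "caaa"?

Answer: ACCEPT

Trace:
initial (ε-close {0}): {0,2,4,8}
'c' @ 1: {5,6}
'a' @ 2: {1,2,3,4,7,8}  ✓accept
'a' @ 3: {5,6}
'a' @ 4: {1,2,3,4,7,8}  ✓accept
after full input: {1,2,3,4,7,8}  (accept=1 in)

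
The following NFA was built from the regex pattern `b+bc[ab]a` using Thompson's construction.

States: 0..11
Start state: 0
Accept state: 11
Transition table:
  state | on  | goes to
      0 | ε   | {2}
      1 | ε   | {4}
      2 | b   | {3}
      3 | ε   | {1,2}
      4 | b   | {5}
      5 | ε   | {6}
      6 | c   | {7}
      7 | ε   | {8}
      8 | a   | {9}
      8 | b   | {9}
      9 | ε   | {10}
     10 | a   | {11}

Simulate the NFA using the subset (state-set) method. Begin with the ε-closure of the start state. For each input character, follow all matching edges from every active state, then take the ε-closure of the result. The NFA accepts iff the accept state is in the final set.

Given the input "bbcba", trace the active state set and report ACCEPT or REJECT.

Answer: ACCEPT

Trace:
start: ε-closure({0}) = {0,2}
'b' @ 1: {1,2,3,4}
'b' @ 2: {1,2,3,4,5,6}
'c' @ 3: {7,8}
'b' @ 4: {9,10}
'a' @ 5: {11}  ✓accept
end set {11} — state 11 in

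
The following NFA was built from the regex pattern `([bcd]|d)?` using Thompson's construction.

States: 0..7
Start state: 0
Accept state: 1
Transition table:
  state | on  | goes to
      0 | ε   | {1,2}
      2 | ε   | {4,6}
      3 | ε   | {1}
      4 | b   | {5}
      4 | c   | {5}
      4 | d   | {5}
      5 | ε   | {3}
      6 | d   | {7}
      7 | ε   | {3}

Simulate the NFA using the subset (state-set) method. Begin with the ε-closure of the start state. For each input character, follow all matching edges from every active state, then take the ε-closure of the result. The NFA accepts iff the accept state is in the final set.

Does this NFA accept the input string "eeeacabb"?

start: ε-closure({0}) = {0,1,2,4,6}
'e' @ 1: {}  — dead — no transitions
rest 'eeacabb' ignored (set empty)
after full input: {}  (accept=1 not in)

Answer: REJECT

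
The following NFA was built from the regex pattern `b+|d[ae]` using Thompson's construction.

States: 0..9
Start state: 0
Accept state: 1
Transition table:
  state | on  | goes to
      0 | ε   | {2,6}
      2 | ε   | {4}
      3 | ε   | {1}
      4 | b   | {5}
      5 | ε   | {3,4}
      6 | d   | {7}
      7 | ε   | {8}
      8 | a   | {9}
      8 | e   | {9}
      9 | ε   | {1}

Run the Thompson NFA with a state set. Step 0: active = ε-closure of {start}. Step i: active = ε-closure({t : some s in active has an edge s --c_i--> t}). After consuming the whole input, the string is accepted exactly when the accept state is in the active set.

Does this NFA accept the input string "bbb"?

initial (ε-close {0}): {0,2,4,6}
'b' @ 1: {1,3,4,5}  ✓accept
'b' @ 2: {1,3,4,5}  ✓accept
'b' @ 3: {1,3,4,5}  ✓accept
after full input: {1,3,4,5}  (accept=1 in)

Answer: ACCEPT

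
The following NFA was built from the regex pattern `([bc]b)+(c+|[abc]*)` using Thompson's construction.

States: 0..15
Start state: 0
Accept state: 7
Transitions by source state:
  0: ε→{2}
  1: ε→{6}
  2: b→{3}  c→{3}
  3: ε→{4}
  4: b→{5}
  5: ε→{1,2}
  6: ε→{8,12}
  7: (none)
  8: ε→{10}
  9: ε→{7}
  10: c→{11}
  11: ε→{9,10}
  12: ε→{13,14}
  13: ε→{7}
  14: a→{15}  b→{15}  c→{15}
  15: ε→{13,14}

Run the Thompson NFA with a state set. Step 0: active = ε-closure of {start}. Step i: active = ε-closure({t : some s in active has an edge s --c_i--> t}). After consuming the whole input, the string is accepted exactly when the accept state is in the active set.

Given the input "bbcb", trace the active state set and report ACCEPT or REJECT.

Answer: ACCEPT

Derivation:
S₀ = ε-closure({0}) = {0,2}
'b' @ 1: {3,4}
'b' @ 2: {1,2,5,6,7,8,10,12,13,14}  ✓accept
'c' @ 3: {3,4,7,9,10,11,13,14,15}  ✓accept
'b' @ 4: {1,2,5,6,7,8,10,12,13,14,15}  ✓accept
end set {1,2,5,6,7,8,10,12,13,14,15} — state 7 in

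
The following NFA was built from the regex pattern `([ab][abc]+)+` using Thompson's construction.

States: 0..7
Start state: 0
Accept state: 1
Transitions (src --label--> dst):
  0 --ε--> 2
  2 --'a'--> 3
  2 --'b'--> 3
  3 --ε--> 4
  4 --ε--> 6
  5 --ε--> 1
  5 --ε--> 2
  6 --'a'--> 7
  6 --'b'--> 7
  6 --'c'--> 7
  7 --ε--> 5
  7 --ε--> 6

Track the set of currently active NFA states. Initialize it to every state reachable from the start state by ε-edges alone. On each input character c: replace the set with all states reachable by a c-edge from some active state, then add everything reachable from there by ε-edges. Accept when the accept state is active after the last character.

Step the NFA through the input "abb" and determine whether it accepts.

Answer: ACCEPT

Trace:
initial (ε-close {0}): {0,2}
'a' @ 1: {3,4,6}
'b' @ 2: {1,2,5,6,7}  ✓accept
'b' @ 3: {1,2,3,4,5,6,7}  ✓accept
end set {1,2,3,4,5,6,7} — state 1 in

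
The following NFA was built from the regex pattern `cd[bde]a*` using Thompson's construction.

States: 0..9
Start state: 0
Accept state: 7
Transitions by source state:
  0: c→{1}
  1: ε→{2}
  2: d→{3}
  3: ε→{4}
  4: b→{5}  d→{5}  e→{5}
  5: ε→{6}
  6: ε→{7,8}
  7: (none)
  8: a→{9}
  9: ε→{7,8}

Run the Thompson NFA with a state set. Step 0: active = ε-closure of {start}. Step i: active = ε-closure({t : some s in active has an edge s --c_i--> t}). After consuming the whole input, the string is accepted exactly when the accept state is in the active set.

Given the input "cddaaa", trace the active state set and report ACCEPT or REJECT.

Answer: ACCEPT

Trace:
initial (ε-close {0}): {0}
'c' @ 1: {1,2}
'd' @ 2: {3,4}
'd' @ 3: {5,6,7,8}  ✓accept
'a' @ 4: {7,8,9}  ✓accept
'a' @ 5: {7,8,9}  ✓accept
'a' @ 6: {7,8,9}  ✓accept
end set {7,8,9} — state 7 in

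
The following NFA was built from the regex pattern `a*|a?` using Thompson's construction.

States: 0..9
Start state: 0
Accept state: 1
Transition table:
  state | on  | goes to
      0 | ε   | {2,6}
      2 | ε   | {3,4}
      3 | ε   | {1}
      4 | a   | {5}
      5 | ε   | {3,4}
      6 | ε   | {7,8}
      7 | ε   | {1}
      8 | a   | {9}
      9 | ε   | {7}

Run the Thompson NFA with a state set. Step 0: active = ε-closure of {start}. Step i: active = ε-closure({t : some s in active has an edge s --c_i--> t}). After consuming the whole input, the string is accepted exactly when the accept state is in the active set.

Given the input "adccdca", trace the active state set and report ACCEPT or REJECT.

initial (ε-close {0}): {0,1,2,3,4,6,7,8}
'a' @ 1: {1,3,4,5,7,9}  (accept∈set)
'd' @ 2: {}  — dead — no transitions
rest 'ccdca' ignored (set empty)
final: {}; accept 1 not in set

Answer: REJECT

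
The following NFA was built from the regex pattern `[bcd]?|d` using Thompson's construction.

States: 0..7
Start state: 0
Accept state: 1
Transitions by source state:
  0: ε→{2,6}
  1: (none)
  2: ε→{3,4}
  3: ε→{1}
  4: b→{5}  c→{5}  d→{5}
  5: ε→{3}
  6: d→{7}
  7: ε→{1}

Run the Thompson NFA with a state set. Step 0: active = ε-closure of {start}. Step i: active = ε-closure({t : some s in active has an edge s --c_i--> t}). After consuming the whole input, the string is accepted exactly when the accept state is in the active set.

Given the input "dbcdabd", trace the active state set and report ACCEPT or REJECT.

Answer: REJECT

Trace:
initial (ε-close {0}): {0,1,2,3,4,6}
'd' @ 1: {1,3,5,7}  [accepting]
'b' @ 2: {}  — no active states
rest 'cdabd' ignored (set empty)
end set {} — state 1 not in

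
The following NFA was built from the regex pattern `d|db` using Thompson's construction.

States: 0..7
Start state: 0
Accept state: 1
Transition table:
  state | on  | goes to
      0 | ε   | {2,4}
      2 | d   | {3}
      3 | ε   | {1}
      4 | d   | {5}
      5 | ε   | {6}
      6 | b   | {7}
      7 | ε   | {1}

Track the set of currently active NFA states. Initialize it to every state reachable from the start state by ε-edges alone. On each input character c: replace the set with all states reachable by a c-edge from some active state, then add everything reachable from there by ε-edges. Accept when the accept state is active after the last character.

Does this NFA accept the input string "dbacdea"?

Answer: REJECT

Trace:
start: ε-closure({0}) = {0,2,4}
'd' @ 1: {1,3,5,6}  [accepting]
'b' @ 2: {1,7}  [accepting]
'a' @ 3: {}  — state set empty
rest 'cdea' ignored (set empty)
after full input: {}  (accept=1 not in)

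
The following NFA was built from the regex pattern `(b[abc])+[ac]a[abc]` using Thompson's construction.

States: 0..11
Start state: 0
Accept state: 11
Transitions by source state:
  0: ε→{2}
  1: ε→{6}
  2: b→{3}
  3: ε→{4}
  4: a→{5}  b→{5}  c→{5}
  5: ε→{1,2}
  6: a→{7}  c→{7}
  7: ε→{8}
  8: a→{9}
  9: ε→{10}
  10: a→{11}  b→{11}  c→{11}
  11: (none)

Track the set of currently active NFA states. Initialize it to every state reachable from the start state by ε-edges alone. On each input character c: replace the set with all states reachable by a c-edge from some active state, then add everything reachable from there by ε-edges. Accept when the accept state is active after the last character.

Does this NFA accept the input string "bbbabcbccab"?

Answer: ACCEPT

Trace:
start: ε-closure({0}) = {0,2}
'b' @ 1: {3,4}
'b' @ 2: {1,2,5,6}
'b' @ 3: {3,4}
'a' @ 4: {1,2,5,6}
'b' @ 5: {3,4}
'c' @ 6: {1,2,5,6}
'b' @ 7: {3,4}
'c' @ 8: {1,2,5,6}
'c' @ 9: {7,8}
'a' @ 10: {9,10}
'b' @ 11: {11}  [accepting]
end set {11} — state 11 in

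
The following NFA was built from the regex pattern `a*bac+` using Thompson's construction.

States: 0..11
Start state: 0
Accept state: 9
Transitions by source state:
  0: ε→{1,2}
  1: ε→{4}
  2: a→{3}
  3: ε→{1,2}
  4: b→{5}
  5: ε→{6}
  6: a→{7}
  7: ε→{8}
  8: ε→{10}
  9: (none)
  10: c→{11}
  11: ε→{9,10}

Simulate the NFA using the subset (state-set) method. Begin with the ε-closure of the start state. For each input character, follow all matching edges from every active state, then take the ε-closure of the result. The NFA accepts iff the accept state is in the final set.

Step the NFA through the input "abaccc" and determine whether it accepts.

Answer: ACCEPT

Trace:
start: ε-closure({0}) = {0,1,2,4}
'a' @ 1: {1,2,3,4}
'b' @ 2: {5,6}
'a' @ 3: {7,8,10}
'c' @ 4: {9,10,11}  ✓accept
'c' @ 5: {9,10,11}  ✓accept
'c' @ 6: {9,10,11}  ✓accept
final: {9,10,11}; accept 9 in set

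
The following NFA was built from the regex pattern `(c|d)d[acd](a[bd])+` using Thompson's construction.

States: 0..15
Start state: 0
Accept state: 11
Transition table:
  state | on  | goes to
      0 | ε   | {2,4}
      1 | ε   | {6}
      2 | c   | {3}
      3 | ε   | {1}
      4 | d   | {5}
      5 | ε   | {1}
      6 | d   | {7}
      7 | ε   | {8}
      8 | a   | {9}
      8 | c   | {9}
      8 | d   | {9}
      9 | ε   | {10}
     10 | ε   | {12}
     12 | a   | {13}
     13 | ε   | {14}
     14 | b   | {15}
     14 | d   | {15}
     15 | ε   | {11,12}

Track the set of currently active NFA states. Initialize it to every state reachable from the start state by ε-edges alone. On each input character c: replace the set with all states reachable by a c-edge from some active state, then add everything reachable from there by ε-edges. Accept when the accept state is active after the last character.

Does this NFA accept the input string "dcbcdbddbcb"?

Answer: REJECT

Trace:
initial (ε-close {0}): {0,2,4}
'd' @ 1: {1,5,6}
'c' @ 2: {}  — dead — no transitions
rest 'bcdbddbcb' ignored (set empty)
after full input: {}  (accept=11 not in)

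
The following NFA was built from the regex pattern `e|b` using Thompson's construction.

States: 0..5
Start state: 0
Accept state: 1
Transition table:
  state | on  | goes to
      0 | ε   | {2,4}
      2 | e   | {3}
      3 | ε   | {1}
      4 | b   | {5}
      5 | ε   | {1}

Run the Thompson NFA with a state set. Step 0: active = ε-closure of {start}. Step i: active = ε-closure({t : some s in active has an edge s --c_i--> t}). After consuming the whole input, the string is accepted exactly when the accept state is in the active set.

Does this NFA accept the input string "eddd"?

Answer: REJECT

Steps:
initial (ε-close {0}): {0,2,4}
'e' @ 1: {1,3}  [accepting]
'd' @ 2: {}  — state set empty
rest 'dd' ignored (set empty)
end set {} — state 1 not in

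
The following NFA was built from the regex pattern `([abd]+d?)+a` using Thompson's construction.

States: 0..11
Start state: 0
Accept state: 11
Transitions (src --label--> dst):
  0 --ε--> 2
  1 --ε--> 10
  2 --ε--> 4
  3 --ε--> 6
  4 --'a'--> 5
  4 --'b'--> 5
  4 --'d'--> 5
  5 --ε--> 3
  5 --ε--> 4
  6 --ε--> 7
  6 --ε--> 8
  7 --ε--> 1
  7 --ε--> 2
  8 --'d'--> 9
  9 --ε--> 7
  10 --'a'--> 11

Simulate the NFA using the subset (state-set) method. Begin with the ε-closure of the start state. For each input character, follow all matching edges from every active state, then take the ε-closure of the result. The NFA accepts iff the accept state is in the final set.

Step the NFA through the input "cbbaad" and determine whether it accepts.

start: ε-closure({0}) = {0,2,4}
'c' @ 1: {}  — no active states
rest 'bbaad' ignored (set empty)
after full input: {}  (accept=11 not in)

Answer: REJECT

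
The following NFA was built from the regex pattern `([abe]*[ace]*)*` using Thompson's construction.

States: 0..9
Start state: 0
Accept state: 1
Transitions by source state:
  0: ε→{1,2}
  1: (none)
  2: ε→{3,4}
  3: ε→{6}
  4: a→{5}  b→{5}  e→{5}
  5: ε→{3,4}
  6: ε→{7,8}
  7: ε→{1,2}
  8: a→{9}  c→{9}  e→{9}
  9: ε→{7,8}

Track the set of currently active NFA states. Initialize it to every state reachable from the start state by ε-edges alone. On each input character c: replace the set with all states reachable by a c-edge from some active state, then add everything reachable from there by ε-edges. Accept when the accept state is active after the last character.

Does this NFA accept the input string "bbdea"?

S₀ = ε-closure({0}) = {0,1,2,3,4,6,7,8}
'b' @ 1: {1,2,3,4,5,6,7,8}  (accept∈set)
'b' @ 2: {1,2,3,4,5,6,7,8}  (accept∈set)
'd' @ 3: {}  — no active states
rest 'ea' ignored (set empty)
end set {} — state 1 not in

Answer: REJECT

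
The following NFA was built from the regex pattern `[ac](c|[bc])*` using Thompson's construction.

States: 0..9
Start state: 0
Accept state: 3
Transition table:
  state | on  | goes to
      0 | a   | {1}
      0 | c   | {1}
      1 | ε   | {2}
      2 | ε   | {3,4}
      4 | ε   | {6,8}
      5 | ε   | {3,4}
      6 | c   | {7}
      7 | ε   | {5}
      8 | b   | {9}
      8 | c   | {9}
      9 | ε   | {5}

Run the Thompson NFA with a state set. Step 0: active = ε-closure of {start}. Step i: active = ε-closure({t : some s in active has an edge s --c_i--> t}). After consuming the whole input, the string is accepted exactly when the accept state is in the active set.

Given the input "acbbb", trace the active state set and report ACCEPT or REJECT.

Answer: ACCEPT

Derivation:
initial (ε-close {0}): {0}
'a' @ 1: {1,2,3,4,6,8}  [accepting]
'c' @ 2: {3,4,5,6,7,8,9}  [accepting]
'b' @ 3: {3,4,5,6,8,9}  [accepting]
'b' @ 4: {3,4,5,6,8,9}  [accepting]
'b' @ 5: {3,4,5,6,8,9}  [accepting]
final: {3,4,5,6,8,9}; accept 3 in set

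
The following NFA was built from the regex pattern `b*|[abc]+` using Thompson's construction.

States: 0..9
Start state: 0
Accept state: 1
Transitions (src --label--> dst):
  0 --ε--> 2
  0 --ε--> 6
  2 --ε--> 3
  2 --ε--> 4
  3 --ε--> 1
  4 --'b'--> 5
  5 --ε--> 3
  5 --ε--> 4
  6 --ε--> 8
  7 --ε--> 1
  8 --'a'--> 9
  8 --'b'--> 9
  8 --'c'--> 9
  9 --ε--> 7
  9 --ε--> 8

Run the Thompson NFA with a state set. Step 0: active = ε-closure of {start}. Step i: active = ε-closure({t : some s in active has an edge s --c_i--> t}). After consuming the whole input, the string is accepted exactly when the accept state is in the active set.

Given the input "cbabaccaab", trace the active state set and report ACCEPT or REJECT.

S₀ = ε-closure({0}) = {0,1,2,3,4,6,8}
'c' @ 1: {1,7,8,9}  (accept∈set)
'b' @ 2: {1,7,8,9}  (accept∈set)
'a' @ 3: {1,7,8,9}  (accept∈set)
'b' @ 4: {1,7,8,9}  (accept∈set)
'a' @ 5: {1,7,8,9}  (accept∈set)
'c' @ 6: {1,7,8,9}  (accept∈set)
'c' @ 7: {1,7,8,9}  (accept∈set)
'a' @ 8: {1,7,8,9}  (accept∈set)
'a' @ 9: {1,7,8,9}  (accept∈set)
'b' @ 10: {1,7,8,9}  (accept∈set)
after full input: {1,7,8,9}  (accept=1 in)

Answer: ACCEPT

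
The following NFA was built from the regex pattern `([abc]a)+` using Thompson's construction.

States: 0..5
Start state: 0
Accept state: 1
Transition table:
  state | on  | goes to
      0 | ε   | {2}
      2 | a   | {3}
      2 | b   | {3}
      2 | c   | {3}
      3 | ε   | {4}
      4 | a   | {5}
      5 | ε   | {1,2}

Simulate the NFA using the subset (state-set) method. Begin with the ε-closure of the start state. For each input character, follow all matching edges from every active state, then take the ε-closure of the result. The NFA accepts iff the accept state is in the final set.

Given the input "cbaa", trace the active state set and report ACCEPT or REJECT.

start: ε-closure({0}) = {0,2}
'c' @ 1: {3,4}
'b' @ 2: {}  — state set empty
rest 'aa' ignored (set empty)
end set {} — state 1 not in

Answer: REJECT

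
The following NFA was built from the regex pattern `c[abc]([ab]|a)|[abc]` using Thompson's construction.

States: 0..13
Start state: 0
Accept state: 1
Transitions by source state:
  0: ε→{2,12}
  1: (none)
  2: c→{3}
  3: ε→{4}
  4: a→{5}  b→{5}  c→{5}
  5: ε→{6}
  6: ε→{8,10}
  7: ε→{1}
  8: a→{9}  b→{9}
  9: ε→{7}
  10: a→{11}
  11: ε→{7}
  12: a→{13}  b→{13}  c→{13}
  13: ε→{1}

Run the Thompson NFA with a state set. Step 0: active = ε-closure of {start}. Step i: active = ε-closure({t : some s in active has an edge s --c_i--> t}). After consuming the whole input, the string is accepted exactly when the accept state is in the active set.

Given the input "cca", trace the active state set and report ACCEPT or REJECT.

Answer: ACCEPT

Trace:
S₀ = ε-closure({0}) = {0,2,12}
'c' @ 1: {1,3,4,13}  [accepting]
'c' @ 2: {5,6,8,10}
'a' @ 3: {1,7,9,11}  [accepting]
after full input: {1,7,9,11}  (accept=1 in)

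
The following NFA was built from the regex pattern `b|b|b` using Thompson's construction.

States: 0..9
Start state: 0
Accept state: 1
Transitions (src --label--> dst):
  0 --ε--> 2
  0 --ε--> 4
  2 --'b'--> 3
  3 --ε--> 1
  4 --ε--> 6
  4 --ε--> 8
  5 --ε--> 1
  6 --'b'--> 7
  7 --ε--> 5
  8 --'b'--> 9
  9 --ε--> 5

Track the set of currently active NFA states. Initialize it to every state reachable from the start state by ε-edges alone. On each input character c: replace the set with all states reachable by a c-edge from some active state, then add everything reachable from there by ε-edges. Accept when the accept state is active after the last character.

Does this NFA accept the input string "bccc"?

S₀ = ε-closure({0}) = {0,2,4,6,8}
'b' @ 1: {1,3,5,7,9}  (accept∈set)
'c' @ 2: {}  — no active states
rest 'cc' ignored (set empty)
end set {} — state 1 not in

Answer: REJECT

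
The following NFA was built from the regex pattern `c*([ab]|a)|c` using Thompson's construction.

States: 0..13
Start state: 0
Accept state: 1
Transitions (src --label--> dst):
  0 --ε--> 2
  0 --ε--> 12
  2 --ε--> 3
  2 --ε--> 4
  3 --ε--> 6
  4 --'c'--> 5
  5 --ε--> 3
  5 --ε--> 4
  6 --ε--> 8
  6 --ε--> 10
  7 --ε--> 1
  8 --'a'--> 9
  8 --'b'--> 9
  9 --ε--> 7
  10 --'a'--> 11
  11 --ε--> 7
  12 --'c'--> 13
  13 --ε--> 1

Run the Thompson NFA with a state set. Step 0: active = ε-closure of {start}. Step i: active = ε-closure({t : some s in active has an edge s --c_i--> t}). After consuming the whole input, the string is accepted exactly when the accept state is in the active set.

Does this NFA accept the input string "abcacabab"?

initial (ε-close {0}): {0,2,3,4,6,8,10,12}
'a' @ 1: {1,7,9,11}  [accepting]
'b' @ 2: {}  — dead — no transitions
rest 'cacabab' ignored (set empty)
end set {} — state 1 not in

Answer: REJECT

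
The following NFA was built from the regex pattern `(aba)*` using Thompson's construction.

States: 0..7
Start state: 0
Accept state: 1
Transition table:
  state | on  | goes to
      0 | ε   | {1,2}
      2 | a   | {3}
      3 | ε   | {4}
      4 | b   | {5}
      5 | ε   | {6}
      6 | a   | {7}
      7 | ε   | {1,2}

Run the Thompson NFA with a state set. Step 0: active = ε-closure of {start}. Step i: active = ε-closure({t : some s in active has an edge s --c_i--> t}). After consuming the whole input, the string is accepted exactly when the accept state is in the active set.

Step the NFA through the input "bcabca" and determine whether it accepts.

S₀ = ε-closure({0}) = {0,1,2}
'b' @ 1: {}  — state set empty
rest 'cabca' ignored (set empty)
after full input: {}  (accept=1 not in)

Answer: REJECT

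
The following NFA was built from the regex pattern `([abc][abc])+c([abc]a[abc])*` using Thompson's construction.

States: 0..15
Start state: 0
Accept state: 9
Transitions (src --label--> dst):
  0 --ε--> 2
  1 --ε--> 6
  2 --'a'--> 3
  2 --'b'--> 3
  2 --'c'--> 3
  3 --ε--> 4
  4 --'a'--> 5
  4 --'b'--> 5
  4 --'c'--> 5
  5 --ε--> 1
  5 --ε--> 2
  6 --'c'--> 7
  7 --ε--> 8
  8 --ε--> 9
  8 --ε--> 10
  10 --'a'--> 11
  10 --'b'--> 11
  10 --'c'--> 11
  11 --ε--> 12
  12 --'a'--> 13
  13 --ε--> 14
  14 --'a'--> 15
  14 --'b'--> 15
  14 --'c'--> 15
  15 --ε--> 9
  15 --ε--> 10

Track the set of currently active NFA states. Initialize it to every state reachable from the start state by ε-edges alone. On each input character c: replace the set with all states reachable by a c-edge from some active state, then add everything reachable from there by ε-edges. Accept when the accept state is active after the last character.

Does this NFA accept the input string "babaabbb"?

S₀ = ε-closure({0}) = {0,2}
'b' @ 1: {3,4}
'a' @ 2: {1,2,5,6}
'b' @ 3: {3,4}
'a' @ 4: {1,2,5,6}
'a' @ 5: {3,4}
'b' @ 6: {1,2,5,6}
'b' @ 7: {3,4}
'b' @ 8: {1,2,5,6}
final: {1,2,5,6}; accept 9 not in set

Answer: REJECT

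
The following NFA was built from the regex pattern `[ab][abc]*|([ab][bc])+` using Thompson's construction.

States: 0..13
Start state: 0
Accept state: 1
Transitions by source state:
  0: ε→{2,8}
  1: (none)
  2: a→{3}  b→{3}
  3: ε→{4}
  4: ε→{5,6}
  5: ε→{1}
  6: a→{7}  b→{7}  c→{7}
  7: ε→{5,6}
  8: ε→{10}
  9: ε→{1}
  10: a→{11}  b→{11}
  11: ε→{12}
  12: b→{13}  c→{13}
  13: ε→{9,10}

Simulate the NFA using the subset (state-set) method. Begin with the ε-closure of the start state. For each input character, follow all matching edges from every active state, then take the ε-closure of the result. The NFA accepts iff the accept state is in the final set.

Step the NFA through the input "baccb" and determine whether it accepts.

S₀ = ε-closure({0}) = {0,2,8,10}
'b' @ 1: {1,3,4,5,6,11,12}  [accepting]
'a' @ 2: {1,5,6,7}  [accepting]
'c' @ 3: {1,5,6,7}  [accepting]
'c' @ 4: {1,5,6,7}  [accepting]
'b' @ 5: {1,5,6,7}  [accepting]
after full input: {1,5,6,7}  (accept=1 in)

Answer: ACCEPT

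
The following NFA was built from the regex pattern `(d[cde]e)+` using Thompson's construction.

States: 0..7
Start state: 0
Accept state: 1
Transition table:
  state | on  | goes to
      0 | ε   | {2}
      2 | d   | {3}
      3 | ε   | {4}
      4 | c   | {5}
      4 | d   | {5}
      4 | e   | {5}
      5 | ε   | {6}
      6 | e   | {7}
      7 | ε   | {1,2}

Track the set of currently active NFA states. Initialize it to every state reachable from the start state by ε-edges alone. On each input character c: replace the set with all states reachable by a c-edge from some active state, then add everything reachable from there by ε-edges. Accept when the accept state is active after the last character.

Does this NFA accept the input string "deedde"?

Answer: ACCEPT

Derivation:
initial (ε-close {0}): {0,2}
'd' @ 1: {3,4}
'e' @ 2: {5,6}
'e' @ 3: {1,2,7}  ✓accept
'd' @ 4: {3,4}
'd' @ 5: {5,6}
'e' @ 6: {1,2,7}  ✓accept
final: {1,2,7}; accept 1 in set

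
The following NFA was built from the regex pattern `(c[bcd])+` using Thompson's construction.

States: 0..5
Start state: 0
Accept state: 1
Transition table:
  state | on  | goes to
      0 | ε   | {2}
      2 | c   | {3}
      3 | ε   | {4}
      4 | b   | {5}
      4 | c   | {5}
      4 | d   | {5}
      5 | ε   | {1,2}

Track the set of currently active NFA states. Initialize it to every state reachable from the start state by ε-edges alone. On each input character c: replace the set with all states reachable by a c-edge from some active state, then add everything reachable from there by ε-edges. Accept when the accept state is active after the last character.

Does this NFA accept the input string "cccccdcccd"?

Answer: ACCEPT

Steps:
start: ε-closure({0}) = {0,2}
'c' @ 1: {3,4}
'c' @ 2: {1,2,5}  [accepting]
'c' @ 3: {3,4}
'c' @ 4: {1,2,5}  [accepting]
'c' @ 5: {3,4}
'd' @ 6: {1,2,5}  [accepting]
'c' @ 7: {3,4}
'c' @ 8: {1,2,5}  [accepting]
'c' @ 9: {3,4}
'd' @ 10: {1,2,5}  [accepting]
final: {1,2,5}; accept 1 in set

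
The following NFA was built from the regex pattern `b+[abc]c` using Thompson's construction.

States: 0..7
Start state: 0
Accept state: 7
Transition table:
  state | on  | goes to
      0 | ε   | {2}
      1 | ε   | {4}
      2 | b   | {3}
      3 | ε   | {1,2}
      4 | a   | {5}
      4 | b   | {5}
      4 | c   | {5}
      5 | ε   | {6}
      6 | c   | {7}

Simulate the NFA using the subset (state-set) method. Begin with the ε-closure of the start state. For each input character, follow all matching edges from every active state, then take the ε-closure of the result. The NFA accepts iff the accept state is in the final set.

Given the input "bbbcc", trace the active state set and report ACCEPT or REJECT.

Answer: ACCEPT

Steps:
start: ε-closure({0}) = {0,2}
'b' @ 1: {1,2,3,4}
'b' @ 2: {1,2,3,4,5,6}
'b' @ 3: {1,2,3,4,5,6}
'c' @ 4: {5,6,7}  [accepting]
'c' @ 5: {7}  [accepting]
after full input: {7}  (accept=7 in)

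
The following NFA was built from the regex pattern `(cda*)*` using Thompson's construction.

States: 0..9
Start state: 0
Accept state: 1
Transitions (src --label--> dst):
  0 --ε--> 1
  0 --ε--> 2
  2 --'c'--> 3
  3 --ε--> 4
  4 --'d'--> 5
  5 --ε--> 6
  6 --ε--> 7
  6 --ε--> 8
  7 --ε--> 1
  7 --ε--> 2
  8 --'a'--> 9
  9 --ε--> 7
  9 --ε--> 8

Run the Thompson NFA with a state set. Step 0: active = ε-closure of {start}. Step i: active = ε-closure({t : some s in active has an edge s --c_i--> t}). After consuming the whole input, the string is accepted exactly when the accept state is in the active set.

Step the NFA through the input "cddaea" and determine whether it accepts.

initial (ε-close {0}): {0,1,2}
'c' @ 1: {3,4}
'd' @ 2: {1,2,5,6,7,8}  ✓accept
'd' @ 3: {}  — dead — no transitions
rest 'aea' ignored (set empty)
after full input: {}  (accept=1 not in)

Answer: REJECT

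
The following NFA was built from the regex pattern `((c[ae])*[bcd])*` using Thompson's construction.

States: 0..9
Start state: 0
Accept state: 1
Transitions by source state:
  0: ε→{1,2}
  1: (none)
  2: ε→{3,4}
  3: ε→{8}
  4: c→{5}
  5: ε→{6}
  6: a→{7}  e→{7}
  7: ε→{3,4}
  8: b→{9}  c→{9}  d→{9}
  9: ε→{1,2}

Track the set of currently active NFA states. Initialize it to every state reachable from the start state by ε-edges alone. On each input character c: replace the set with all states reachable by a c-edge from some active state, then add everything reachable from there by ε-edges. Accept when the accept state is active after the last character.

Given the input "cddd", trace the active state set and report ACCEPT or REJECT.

start: ε-closure({0}) = {0,1,2,3,4,8}
'c' @ 1: {1,2,3,4,5,6,8,9}  ✓accept
'd' @ 2: {1,2,3,4,8,9}  ✓accept
'd' @ 3: {1,2,3,4,8,9}  ✓accept
'd' @ 4: {1,2,3,4,8,9}  ✓accept
after full input: {1,2,3,4,8,9}  (accept=1 in)

Answer: ACCEPT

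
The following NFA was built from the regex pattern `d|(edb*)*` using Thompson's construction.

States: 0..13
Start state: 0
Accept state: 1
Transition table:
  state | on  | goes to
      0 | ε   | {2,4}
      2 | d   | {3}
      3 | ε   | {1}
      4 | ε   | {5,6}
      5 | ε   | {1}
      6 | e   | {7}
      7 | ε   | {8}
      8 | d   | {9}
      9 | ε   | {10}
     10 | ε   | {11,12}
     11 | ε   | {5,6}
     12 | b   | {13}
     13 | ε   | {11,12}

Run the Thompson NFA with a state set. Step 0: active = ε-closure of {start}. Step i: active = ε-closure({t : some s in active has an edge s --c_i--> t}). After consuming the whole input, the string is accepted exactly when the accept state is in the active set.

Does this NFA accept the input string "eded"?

start: ε-closure({0}) = {0,1,2,4,5,6}
'e' @ 1: {7,8}
'd' @ 2: {1,5,6,9,10,11,12}  (accept∈set)
'e' @ 3: {7,8}
'd' @ 4: {1,5,6,9,10,11,12}  (accept∈set)
after full input: {1,5,6,9,10,11,12}  (accept=1 in)

Answer: ACCEPT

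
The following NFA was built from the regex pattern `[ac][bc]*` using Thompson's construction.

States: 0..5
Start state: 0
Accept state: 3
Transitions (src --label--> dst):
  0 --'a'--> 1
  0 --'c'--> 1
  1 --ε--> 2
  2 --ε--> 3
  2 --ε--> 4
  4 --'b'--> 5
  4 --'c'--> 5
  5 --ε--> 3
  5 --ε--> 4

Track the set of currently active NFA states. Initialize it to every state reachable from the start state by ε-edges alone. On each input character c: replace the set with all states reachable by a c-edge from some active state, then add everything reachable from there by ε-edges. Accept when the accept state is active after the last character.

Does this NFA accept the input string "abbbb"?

Answer: ACCEPT

Trace:
S₀ = ε-closure({0}) = {0}
'a' @ 1: {1,2,3,4}  ✓accept
'b' @ 2: {3,4,5}  ✓accept
'b' @ 3: {3,4,5}  ✓accept
'b' @ 4: {3,4,5}  ✓accept
'b' @ 5: {3,4,5}  ✓accept
after full input: {3,4,5}  (accept=3 in)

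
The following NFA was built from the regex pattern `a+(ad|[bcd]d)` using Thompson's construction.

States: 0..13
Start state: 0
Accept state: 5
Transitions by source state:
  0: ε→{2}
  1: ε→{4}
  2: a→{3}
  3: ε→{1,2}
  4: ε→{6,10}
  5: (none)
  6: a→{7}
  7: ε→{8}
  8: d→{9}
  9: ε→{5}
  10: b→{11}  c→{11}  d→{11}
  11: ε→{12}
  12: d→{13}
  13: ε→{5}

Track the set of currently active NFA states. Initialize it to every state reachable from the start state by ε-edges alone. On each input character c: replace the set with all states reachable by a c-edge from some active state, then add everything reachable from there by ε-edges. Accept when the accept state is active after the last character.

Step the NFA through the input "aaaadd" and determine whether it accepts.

Answer: ACCEPT

Trace:
initial (ε-close {0}): {0,2}
'a' @ 1: {1,2,3,4,6,10}
'a' @ 2: {1,2,3,4,6,7,8,10}
'a' @ 3: {1,2,3,4,6,7,8,10}
'a' @ 4: {1,2,3,4,6,7,8,10}
'd' @ 5: {5,9,11,12}  (accept∈set)
'd' @ 6: {5,13}  (accept∈set)
end set {5,13} — state 5 in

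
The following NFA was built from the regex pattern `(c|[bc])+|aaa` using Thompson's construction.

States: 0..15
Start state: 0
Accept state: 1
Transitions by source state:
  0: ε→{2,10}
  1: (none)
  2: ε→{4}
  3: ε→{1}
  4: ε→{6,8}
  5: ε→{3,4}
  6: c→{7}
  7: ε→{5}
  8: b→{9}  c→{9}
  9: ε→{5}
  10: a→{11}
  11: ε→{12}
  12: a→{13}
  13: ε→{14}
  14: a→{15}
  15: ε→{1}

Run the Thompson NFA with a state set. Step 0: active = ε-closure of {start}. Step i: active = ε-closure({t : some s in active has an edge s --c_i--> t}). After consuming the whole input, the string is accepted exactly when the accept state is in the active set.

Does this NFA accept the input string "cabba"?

Answer: REJECT

Derivation:
start: ε-closure({0}) = {0,2,4,6,8,10}
'c' @ 1: {1,3,4,5,6,7,8,9}  [accepting]
'a' @ 2: {}  — dead — no transitions
rest 'bba' ignored (set empty)
end set {} — state 1 not in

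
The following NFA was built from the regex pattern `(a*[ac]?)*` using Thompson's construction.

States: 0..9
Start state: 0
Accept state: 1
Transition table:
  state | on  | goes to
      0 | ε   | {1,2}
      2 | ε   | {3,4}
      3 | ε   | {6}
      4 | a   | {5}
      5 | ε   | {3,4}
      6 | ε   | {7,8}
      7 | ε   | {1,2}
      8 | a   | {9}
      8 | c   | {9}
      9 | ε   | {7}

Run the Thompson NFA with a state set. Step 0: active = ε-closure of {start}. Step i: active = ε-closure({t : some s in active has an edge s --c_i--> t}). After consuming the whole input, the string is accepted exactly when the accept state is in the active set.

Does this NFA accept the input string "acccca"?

S₀ = ε-closure({0}) = {0,1,2,3,4,6,7,8}
'a' @ 1: {1,2,3,4,5,6,7,8,9}  ✓accept
'c' @ 2: {1,2,3,4,6,7,8,9}  ✓accept
'c' @ 3: {1,2,3,4,6,7,8,9}  ✓accept
'c' @ 4: {1,2,3,4,6,7,8,9}  ✓accept
'c' @ 5: {1,2,3,4,6,7,8,9}  ✓accept
'a' @ 6: {1,2,3,4,5,6,7,8,9}  ✓accept
end set {1,2,3,4,5,6,7,8,9} — state 1 in

Answer: ACCEPT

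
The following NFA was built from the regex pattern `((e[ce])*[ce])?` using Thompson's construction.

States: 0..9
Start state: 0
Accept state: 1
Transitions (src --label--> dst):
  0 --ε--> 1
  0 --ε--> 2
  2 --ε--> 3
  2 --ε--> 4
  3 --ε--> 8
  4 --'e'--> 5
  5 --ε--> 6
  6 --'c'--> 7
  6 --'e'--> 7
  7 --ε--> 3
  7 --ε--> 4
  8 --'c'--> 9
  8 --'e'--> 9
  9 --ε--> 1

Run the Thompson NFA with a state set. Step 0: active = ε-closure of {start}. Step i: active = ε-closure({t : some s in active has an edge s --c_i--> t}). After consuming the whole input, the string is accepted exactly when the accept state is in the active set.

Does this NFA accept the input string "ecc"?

Answer: ACCEPT

Trace:
S₀ = ε-closure({0}) = {0,1,2,3,4,8}
'e' @ 1: {1,5,6,9}  (accept∈set)
'c' @ 2: {3,4,7,8}
'c' @ 3: {1,9}  (accept∈set)
final: {1,9}; accept 1 in set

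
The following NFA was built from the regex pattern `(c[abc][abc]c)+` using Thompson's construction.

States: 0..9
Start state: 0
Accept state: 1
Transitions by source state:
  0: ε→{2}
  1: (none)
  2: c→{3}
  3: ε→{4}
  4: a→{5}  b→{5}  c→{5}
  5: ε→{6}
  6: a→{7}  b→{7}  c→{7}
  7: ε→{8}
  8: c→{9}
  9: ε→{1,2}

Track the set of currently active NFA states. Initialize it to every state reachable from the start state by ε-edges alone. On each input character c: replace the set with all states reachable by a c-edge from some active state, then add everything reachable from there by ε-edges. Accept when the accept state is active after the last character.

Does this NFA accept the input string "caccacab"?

start: ε-closure({0}) = {0,2}
'c' @ 1: {3,4}
'a' @ 2: {5,6}
'c' @ 3: {7,8}
'c' @ 4: {1,2,9}  ✓accept
'a' @ 5: {}  — no active states
rest 'cab' ignored (set empty)
after full input: {}  (accept=1 not in)

Answer: REJECT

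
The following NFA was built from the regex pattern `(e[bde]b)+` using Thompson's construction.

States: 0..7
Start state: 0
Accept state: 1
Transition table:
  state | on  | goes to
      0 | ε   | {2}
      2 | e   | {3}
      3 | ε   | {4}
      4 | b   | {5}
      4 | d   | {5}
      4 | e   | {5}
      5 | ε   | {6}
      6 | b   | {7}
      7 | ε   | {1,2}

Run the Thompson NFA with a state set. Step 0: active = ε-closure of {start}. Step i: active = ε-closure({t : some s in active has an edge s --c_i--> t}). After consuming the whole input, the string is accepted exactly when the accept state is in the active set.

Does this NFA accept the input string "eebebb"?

initial (ε-close {0}): {0,2}
'e' @ 1: {3,4}
'e' @ 2: {5,6}
'b' @ 3: {1,2,7}  (accept∈set)
'e' @ 4: {3,4}
'b' @ 5: {5,6}
'b' @ 6: {1,2,7}  (accept∈set)
end set {1,2,7} — state 1 in

Answer: ACCEPT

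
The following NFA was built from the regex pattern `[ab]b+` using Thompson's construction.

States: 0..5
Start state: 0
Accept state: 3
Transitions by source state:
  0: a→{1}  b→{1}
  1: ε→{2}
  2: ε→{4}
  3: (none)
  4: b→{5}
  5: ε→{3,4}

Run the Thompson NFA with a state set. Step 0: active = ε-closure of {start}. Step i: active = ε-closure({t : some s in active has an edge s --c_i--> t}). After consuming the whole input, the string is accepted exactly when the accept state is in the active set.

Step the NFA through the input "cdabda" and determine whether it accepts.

S₀ = ε-closure({0}) = {0}
'c' @ 1: {}  — no active states
rest 'dabda' ignored (set empty)
final: {}; accept 3 not in set

Answer: REJECT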